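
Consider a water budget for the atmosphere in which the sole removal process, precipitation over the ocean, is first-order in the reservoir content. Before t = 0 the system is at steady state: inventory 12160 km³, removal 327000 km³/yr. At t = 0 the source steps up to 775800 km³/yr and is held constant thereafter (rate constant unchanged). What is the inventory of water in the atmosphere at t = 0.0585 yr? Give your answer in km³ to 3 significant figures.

The sink rate constant is k = F₀/M₀ = 327000/12160 = 26.89 yr⁻¹.
Solving dM/dt = F₁ − kM with M(0) = M₀ gives M(t) = F₁/k + (M₀ − F₁/k)·e^(−kt).
F₁/k = 775800/26.89 = 28849 km³; kt = 26.89 × 0.0585 = 1.573, e^(−kt) = 0.2074.
M(0.0585) = 28849 + (12160 − 28849) × 0.2074 = 28849 − 3461 = 25388 km³.

25400 km³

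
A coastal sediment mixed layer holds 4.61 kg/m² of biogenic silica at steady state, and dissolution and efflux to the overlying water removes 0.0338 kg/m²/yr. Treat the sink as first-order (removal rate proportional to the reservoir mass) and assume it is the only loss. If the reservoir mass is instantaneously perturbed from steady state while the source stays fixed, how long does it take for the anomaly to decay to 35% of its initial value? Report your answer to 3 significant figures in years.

143 yr

For a linear reservoir the anomaly decays as exp(−t/τ) with τ = M/F = 4.61/0.0338 = 136.4 yr.
exp(−t/τ) = 0.35 ⇒ t = −τ ln(0.35) = 136.4 × 1.050 = 143.2 yr.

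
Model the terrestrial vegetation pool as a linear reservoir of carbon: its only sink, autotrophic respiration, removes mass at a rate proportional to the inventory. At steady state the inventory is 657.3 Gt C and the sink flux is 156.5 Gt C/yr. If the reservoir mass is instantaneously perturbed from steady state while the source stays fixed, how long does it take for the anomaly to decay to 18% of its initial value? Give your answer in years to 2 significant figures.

7.2 yr

For a linear reservoir the anomaly decays as exp(−t/τ) with τ = M/F = 657.3/156.5 = 4.200 yr.
exp(−t/τ) = 0.18 ⇒ t = −τ ln(0.18) = 4.200 × 1.715 = 7.202 yr.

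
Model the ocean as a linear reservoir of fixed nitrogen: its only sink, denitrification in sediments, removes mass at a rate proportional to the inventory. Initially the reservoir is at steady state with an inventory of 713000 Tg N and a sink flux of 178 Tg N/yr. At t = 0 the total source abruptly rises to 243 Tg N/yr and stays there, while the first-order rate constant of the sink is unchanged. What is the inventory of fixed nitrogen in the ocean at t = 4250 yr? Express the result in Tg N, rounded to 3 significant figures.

883000 Tg N

τ = M₀/F₀ = 713000/178 = 4006 yr; rate constant k = 1/τ.
New steady state M_∞ = F₁/k = F₁·τ = 243 × 4006 = 973370 Tg N.
M(t) = M_∞ + (M₀ − M_∞)·e^(−t/τ); t/τ = 4250/4006 = 1.061, so e^(−t/τ) = 0.3461.
M(t) = 973370 − 260400 × 0.3461 = 883250 Tg N.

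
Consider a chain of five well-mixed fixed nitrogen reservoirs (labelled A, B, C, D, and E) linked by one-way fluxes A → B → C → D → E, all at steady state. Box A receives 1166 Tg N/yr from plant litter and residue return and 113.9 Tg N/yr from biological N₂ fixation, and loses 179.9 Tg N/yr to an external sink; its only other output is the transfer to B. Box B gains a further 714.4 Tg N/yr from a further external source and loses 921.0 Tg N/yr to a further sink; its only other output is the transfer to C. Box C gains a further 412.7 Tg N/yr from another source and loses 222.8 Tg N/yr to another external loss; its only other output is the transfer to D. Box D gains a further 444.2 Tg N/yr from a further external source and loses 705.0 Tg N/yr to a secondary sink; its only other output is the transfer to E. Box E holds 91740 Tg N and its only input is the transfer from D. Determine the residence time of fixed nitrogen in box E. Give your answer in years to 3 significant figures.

112 yr

Box A: F(A→B) = (1166 + 113.9) − 179.9 = 1100.0 Tg N/yr.
Box B: F(B→C) = (1100.0 + 714.4) − 921.0 = 893.40 Tg N/yr.
Box C: F(C→D) = (893.40 + 412.7) − 222.8 = 1083.3 Tg N/yr.
Box D: F(D→E) = (1083.3 + 444.2) − 705.0 = 822.50 Tg N/yr.
Box E throughput = its input = 822.50 Tg N/yr; τ = 91740 / 822.50 = 111.5 yr.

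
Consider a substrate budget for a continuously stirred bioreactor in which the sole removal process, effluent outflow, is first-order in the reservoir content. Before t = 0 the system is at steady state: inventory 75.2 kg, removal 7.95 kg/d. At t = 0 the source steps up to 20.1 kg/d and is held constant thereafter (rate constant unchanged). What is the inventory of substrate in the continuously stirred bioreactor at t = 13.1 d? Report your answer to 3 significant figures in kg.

161 kg

τ = M₀/F₀ = 75.2/7.95 = 9.459 d; rate constant k = 1/τ.
New steady state M_∞ = F₁/k = F₁·τ = 20.1 × 9.459 = 190.13 kg.
M(t) = M_∞ + (M₀ − M_∞)·e^(−t/τ); t/τ = 13.1/9.459 = 1.385, so e^(−t/τ) = 0.2503.
M(t) = 190.13 − 114.9 × 0.2503 = 161.36 kg.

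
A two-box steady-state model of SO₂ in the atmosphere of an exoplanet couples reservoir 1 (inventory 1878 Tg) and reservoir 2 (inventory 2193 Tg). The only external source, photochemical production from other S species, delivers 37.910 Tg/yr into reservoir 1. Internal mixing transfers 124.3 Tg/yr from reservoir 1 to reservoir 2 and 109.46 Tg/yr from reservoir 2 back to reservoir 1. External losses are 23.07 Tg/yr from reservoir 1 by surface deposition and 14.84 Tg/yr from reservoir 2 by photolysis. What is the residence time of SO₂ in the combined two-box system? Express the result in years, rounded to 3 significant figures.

Residence time in the combined system uses the total inventory and the total *external* removal — internal exchanges between the two boxes cancel.
M_total = 1878 + 2193 = 4071.0 Tg.
ΣF_external_out = 23.07 + 14.84 = 37.910 Tg/yr.
τ = M_total / ΣF_ext = 4071.0 / 37.910 = 107.4 yr.

107 yr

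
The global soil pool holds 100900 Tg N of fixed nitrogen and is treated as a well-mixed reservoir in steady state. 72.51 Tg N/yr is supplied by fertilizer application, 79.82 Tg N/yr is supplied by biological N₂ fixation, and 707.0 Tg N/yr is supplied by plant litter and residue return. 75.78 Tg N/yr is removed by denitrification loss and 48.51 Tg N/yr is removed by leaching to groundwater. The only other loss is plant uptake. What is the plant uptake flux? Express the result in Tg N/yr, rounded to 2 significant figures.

At steady state ΣF_in = ΣF_out.
ΣF_in = 72.51 + 79.82 + 707.0 = 859.33 Tg N/yr.
Plant uptake flux = ΣF_in − (75.78 + 48.51) = 859.33 − 124.3 = 735.0 Tg N/yr.

740 Tg N/yr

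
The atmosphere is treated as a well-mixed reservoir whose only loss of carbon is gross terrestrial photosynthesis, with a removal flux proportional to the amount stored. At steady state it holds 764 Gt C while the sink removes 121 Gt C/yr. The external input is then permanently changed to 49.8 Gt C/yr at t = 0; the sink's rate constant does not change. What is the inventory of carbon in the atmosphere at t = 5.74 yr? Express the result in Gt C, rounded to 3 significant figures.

Residence time τ = M₀/F₀ = 6.314 yr. The eventual steady state is M_∞ = M₀·(F₁/F₀) = 764 × 49.8/121 = 314.44 Gt C.
The anomaly ΔM(t) = M(t) − M_∞ decays as ΔM₀·e^(−t/τ) with ΔM₀ = 764 − 314.44 = 449.6 Gt C.
At t = 5.74 yr, e^(−t/τ) = e^(−0.9091) = 0.4029, so ΔM = 181.1 Gt C and M = 314.44 + 181.1 = 495.56 Gt C.

496 Gt C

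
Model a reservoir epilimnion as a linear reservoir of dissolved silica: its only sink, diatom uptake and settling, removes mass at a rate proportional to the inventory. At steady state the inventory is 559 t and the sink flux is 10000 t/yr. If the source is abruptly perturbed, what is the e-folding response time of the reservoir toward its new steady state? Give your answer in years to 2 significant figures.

0.056 yr

For a linear reservoir the response time equals the residence time τ = M/F.
τ = 559 / 10000 = 0.05590 yr.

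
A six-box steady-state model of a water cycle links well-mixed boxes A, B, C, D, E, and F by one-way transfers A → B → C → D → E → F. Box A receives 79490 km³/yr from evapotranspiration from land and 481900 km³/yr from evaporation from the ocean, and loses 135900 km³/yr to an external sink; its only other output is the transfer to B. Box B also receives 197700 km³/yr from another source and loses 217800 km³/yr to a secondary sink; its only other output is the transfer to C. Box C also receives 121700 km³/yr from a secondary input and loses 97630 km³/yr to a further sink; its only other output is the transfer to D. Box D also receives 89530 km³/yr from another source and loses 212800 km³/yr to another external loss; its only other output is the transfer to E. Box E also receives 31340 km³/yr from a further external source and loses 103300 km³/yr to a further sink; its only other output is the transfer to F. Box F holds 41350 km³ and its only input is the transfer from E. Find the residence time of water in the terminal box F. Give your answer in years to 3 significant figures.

0.177 yr

Box A: F(A→B) = (79490 + 481900) − 135900 = 425490 km³/yr.
Box B: F(B→C) = (425490 + 197700) − 217800 = 405390 km³/yr.
Box C: F(C→D) = (405390 + 121700) − 97630 = 429460 km³/yr.
Box D: F(D→E) = (429460 + 89530) − 212800 = 306190 km³/yr.
Box E: F(E→F) = (306190 + 31340) − 103300 = 234230 km³/yr.
Box F throughput = its input = 234230 km³/yr; τ = 41350 / 234230 = 0.1765 yr.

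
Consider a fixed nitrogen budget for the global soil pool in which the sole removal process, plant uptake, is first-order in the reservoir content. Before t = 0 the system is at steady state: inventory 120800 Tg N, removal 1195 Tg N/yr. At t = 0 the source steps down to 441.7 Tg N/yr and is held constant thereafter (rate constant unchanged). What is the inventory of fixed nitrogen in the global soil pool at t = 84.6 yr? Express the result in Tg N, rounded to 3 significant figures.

77600 Tg N

The sink rate constant is k = F₀/M₀ = 1195/120800 = 0.009892 yr⁻¹.
Solving dM/dt = F₁ − kM with M(0) = M₀ gives M(t) = F₁/k + (M₀ − F₁/k)·e^(−kt).
F₁/k = 441.7/0.009892 = 44651 Tg N; kt = 0.009892 × 84.6 = 0.8369, e^(−kt) = 0.4331.
M(84.6) = 44651 + (120800 − 44651) × 0.4331 = 44651 + 32980 = 77627 Tg N.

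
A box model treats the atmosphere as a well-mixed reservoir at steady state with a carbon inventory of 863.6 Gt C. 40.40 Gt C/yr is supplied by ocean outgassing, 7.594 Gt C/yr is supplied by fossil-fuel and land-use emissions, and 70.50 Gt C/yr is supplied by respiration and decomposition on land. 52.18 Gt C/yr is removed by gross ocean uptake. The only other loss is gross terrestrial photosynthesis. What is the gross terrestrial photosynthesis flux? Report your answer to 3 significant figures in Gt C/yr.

At steady state ΣF_in = ΣF_out.
ΣF_in = 40.40 + 7.594 + 70.50 = 118.49 Gt C/yr.
Gross terrestrial photosynthesis flux = ΣF_in − (52.18) = 118.49 − 52.18 = 66.31 Gt C/yr.

66.3 Gt C/yr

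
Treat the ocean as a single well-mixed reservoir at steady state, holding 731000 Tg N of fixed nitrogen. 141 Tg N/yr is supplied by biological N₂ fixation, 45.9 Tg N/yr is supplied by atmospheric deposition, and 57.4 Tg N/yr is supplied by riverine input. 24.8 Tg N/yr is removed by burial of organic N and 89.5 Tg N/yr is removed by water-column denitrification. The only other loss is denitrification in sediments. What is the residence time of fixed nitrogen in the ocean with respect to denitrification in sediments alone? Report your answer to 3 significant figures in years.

5620 yr

At steady state ΣF_in = ΣF_out.
ΣF_in = 141 + 45.9 + 57.4 = 244.30 Tg N/yr.
Denitrification in sediments flux = ΣF_in − (24.8 + 89.5) = 244.30 − 114.3 = 130.0 Tg N/yr.
τ = M / F = 731000 / 130.0 = 5623 yr.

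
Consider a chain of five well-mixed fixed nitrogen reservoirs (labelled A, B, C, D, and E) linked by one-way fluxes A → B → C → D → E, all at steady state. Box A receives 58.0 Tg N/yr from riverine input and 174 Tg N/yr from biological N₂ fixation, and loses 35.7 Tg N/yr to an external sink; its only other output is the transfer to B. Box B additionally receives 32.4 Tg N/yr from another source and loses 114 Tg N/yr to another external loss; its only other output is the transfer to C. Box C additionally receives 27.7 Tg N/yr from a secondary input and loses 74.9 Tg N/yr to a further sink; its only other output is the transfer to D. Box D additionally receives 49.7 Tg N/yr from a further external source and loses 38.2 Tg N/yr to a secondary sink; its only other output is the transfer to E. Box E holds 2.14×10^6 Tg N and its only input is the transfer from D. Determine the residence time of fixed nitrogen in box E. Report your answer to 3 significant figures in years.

Box A: F(A→B) = (58.0 + 174) − 35.7 = 196.30 Tg N/yr.
Box B: F(B→C) = (196.30 + 32.4) − 114 = 114.70 Tg N/yr.
Box C: F(C→D) = (114.70 + 27.7) − 74.9 = 67.500 Tg N/yr.
Box D: F(D→E) = (67.500 + 49.7) − 38.2 = 79.000 Tg N/yr.
Box E throughput = its input = 79.000 Tg N/yr; τ = 2.14×10^6 / 79.000 = 27090 yr.

27100 yr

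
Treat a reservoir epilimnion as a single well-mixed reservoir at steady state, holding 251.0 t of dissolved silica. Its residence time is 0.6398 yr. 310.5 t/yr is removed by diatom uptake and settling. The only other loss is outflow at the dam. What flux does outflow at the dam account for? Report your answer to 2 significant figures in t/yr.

Total removal F = M/τ = 251.0 / 0.6398 = 392.3 t/yr.
Outflow at the dam = F − (310.5) = 392.3 − 310.5 = 81.81 t/yr.

82 t/yr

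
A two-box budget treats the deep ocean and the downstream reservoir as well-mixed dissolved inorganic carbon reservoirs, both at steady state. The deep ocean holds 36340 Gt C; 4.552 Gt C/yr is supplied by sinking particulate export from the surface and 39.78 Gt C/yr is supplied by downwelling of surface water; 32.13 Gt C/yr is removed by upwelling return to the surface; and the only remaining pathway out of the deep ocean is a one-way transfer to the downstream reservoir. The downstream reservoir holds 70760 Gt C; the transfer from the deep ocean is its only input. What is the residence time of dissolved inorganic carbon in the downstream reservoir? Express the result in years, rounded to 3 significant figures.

5800 yr

Balance the deep ocean: ΣF_in = 4.552 + 39.78 = 44.332 Gt C/yr.
Transfer to the downstream reservoir = ΣF_in − (32.13) = 12.202 Gt C/yr.
At steady state the output of the downstream reservoir equals its input, 12.202 Gt C/yr.
τ = M / F = 70760 / 12.202 = 5799 yr.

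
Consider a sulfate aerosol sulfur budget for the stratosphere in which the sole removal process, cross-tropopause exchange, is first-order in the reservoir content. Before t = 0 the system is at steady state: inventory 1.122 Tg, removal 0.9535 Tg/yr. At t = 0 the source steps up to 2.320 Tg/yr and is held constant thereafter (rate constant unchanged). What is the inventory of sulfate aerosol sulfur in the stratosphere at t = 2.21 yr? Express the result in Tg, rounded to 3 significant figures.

2.48 Tg

Residence time τ = M₀/F₀ = 1.177 yr. The eventual steady state is M_∞ = M₀·(F₁/F₀) = 1.122 × 2.320/0.9535 = 2.7300 Tg.
The anomaly ΔM(t) = M(t) − M_∞ decays as ΔM₀·e^(−t/τ) with ΔM₀ = 1.122 − 2.7300 = −1.608 Tg.
At t = 2.21 yr, e^(−t/τ) = e^(−1.878) = 0.1529, so ΔM = −0.2458 Tg and M = 2.7300 − 0.2458 = 2.4842 Tg.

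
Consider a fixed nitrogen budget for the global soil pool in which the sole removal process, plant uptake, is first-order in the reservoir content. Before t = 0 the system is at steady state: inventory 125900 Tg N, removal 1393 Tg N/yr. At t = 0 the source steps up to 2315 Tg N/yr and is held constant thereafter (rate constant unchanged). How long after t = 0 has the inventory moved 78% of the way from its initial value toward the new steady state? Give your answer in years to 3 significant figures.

137 yr

τ = M₀/F₀ = 125900/1393 = 90.38 yr.
The remaining gap fraction is e^(−t/τ); 78% covered ⇒ e^(−t/τ) = 0.220.
t = −τ ln(0.220) = 90.38 × 1.514 = 136.8 yr.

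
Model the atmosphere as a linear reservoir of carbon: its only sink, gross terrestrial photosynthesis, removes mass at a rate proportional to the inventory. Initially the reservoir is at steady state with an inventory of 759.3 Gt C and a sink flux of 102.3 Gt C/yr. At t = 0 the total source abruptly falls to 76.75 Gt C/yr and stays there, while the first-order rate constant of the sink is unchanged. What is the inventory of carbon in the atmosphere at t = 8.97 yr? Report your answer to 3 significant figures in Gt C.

τ = M₀/F₀ = 759.3/102.3 = 7.422 yr; rate constant k = 1/τ.
New steady state M_∞ = F₁/k = F₁·τ = 76.75 × 7.422 = 569.66 Gt C.
M(t) = M_∞ + (M₀ − M_∞)·e^(−t/τ); t/τ = 8.97/7.422 = 1.209, so e^(−t/τ) = 0.2986.
M(t) = 569.66 + 189.6 × 0.2986 = 626.29 Gt C.

626 Gt C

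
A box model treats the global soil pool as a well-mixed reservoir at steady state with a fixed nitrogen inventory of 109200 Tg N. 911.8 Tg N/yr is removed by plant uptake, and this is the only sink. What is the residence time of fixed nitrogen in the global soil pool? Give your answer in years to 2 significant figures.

120 yr

τ = M / F = 109200 / 911.8 = 119.8 yr.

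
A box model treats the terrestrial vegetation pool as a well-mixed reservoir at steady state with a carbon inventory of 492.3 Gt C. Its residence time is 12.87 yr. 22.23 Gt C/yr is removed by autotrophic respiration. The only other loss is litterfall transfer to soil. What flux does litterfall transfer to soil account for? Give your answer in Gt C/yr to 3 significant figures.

Total removal F = M/τ = 492.3 / 12.87 = 38.25 Gt C/yr.
Litterfall transfer to soil = F − (22.23) = 38.25 − 22.23 = 16.02 Gt C/yr.

16.0 Gt C/yr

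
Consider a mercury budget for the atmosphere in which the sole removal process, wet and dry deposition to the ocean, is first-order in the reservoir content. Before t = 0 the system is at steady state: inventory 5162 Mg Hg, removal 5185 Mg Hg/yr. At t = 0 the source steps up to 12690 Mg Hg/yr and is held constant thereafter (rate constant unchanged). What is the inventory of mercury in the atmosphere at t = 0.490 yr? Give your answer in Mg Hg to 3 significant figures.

τ = M₀/F₀ = 5162/5185 = 0.9956 yr; rate constant k = 1/τ.
New steady state M_∞ = F₁/k = F₁·τ = 12690 × 0.9956 = 12634 Mg Hg.
M(t) = M_∞ + (M₀ − M_∞)·e^(−t/τ); t/τ = 0.490/0.9956 = 0.4922, so e^(−t/τ) = 0.6113.
M(t) = 12634 − 7472 × 0.6113 = 8066.3 Mg Hg.

8070 Mg Hg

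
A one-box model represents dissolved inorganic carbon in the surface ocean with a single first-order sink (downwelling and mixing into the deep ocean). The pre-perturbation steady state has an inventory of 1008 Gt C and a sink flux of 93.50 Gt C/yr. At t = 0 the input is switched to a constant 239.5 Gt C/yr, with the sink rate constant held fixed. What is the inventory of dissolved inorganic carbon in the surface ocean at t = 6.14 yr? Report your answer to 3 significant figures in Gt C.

1690 Gt C

τ = M₀/F₀ = 1008/93.50 = 10.78 yr; rate constant k = 1/τ.
New steady state M_∞ = F₁/k = F₁·τ = 239.5 × 10.78 = 2582.0 Gt C.
M(t) = M_∞ + (M₀ − M_∞)·e^(−t/τ); t/τ = 6.14/10.78 = 0.5695, so e^(−t/τ) = 0.5658.
M(t) = 2582.0 − 1574 × 0.5658 = 1691.4 Gt C.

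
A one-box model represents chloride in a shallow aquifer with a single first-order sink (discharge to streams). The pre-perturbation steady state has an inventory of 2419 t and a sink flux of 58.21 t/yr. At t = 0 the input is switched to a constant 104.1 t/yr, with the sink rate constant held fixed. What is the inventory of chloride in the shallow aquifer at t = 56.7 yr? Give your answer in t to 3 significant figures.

3840 t

τ = M₀/F₀ = 2419/58.21 = 41.56 yr; rate constant k = 1/τ.
New steady state M_∞ = F₁/k = F₁·τ = 104.1 × 41.56 = 4326.0 t.
M(t) = M_∞ + (M₀ − M_∞)·e^(−t/τ); t/τ = 56.7/41.56 = 1.364, so e^(−t/τ) = 0.2555.
M(t) = 4326.0 − 1907 × 0.2555 = 3838.7 t.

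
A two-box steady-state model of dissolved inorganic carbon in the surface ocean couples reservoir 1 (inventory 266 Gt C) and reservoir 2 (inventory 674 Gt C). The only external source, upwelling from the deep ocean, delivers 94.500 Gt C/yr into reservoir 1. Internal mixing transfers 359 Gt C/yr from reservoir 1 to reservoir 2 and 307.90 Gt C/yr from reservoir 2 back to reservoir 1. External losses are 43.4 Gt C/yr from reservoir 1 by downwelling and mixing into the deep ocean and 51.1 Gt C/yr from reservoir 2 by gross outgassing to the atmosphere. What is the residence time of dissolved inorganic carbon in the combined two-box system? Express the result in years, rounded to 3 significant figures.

For the system as a whole, the A↔B exchange is internal and contributes nothing to the throughput; only the external sinks remove mass.
M_total = 266 + 674 = 940.00 Gt C.
ΣF_external_out = 43.4 + 51.1 = 94.500 Gt C/yr.
τ = M_total / ΣF_ext = 940.00 / 94.500 = 9.947 yr.

9.95 yr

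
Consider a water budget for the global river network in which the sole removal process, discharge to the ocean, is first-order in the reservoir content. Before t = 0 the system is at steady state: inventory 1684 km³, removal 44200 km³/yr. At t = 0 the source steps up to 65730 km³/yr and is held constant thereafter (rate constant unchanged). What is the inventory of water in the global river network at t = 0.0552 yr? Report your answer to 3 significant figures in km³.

The sink rate constant is k = F₀/M₀ = 44200/1684 = 26.25 yr⁻¹.
Solving dM/dt = F₁ − kM with M(0) = M₀ gives M(t) = F₁/k + (M₀ − F₁/k)·e^(−kt).
F₁/k = 65730/26.25 = 2504.3 km³; kt = 26.25 × 0.0552 = 1.449, e^(−kt) = 0.2348.
M(0.0552) = 2504.3 + (1684 − 2504.3) × 0.2348 = 2504.3 − 192.6 = 2311.6 km³.

2310 km³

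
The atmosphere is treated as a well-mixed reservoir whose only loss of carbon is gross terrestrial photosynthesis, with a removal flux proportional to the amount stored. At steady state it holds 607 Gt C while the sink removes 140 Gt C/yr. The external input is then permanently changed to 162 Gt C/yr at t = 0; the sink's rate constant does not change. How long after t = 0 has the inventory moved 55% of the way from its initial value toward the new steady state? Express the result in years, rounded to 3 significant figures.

τ = M₀/F₀ = 607/140 = 4.336 yr.
The remaining gap fraction is e^(−t/τ); 55% covered ⇒ e^(−t/τ) = 0.450.
t = −τ ln(0.450) = 4.336 × 0.7985 = 3.462 yr.

3.46 yr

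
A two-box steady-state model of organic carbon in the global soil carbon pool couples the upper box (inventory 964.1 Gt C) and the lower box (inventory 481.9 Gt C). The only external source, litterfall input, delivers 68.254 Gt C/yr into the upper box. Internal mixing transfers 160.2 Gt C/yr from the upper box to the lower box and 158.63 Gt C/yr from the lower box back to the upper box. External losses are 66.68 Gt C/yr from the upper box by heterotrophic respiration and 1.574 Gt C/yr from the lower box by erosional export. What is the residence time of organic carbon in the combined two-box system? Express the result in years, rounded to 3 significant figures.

Residence time in the combined system uses the total inventory and the total *external* removal — internal exchanges between the two boxes cancel.
M_total = 964.1 + 481.9 = 1446.0 Gt C.
ΣF_external_out = 66.68 + 1.574 = 68.254 Gt C/yr.
τ = M_total / ΣF_ext = 1446.0 / 68.254 = 21.19 yr.

21.2 yr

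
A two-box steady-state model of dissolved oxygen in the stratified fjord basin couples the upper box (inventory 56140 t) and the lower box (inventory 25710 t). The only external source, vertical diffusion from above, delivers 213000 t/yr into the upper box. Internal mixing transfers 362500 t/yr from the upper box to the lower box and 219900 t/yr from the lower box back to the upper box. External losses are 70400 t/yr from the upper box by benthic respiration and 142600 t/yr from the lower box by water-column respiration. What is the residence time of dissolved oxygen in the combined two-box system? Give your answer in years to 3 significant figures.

Residence time in the combined system uses the total inventory and the total *external* removal — internal exchanges between the two boxes cancel.
M_total = 56140 + 25710 = 81850 t.
ΣF_external_out = 70400 + 142600 = 213000 t/yr.
τ = M_total / ΣF_ext = 81850 / 213000 = 0.3843 yr.

0.384 yr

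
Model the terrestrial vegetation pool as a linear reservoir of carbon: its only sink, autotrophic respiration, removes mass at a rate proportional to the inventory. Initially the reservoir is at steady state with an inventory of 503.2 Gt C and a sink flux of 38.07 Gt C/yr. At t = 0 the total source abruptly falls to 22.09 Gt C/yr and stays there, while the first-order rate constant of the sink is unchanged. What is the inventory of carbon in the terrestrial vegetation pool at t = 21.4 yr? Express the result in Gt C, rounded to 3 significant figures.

334 Gt C

τ = M₀/F₀ = 503.2/38.07 = 13.22 yr; rate constant k = 1/τ.
New steady state M_∞ = F₁/k = F₁·τ = 22.09 × 13.22 = 291.98 Gt C.
M(t) = M_∞ + (M₀ − M_∞)·e^(−t/τ); t/τ = 21.4/13.22 = 1.619, so e^(−t/τ) = 0.1981.
M(t) = 291.98 + 211.2 × 0.1981 = 333.82 Gt C.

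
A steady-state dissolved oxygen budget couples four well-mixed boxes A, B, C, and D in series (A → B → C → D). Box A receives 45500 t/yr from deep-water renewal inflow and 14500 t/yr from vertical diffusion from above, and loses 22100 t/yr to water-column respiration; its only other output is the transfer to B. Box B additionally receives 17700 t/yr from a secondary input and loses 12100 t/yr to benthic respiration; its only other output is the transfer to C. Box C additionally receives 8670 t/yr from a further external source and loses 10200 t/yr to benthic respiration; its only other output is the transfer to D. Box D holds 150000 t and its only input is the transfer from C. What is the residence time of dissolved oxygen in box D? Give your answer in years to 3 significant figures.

3.57 yr

Box A: F(A→B) = (45500 + 14500) − 22100 = 37900 t/yr.
Box B: F(B→C) = (37900 + 17700) − 12100 = 43500 t/yr.
Box C: F(C→D) = (43500 + 8670) − 10200 = 41970 t/yr.
Box D throughput = its input = 41970 t/yr; τ = 150000 / 41970 = 3.574 yr.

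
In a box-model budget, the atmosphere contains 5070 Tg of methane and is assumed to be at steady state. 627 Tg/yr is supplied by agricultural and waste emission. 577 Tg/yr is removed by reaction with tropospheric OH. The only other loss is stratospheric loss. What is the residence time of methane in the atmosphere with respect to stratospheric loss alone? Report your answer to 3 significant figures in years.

101 yr

At steady state ΣF_in = ΣF_out.
ΣF_in = 627.00 Tg/yr.
Stratospheric loss flux = ΣF_in − (577) = 627.00 − 577.0 = 50.00 Tg/yr.
τ = M / F = 5070 / 50.00 = 101.4 yr.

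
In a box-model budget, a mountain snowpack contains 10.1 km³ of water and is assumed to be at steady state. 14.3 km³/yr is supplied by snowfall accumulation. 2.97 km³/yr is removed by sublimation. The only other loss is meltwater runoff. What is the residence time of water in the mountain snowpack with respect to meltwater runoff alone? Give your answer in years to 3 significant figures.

At steady state ΣF_in = ΣF_out.
ΣF_in = 14.300 km³/yr.
Meltwater runoff flux = ΣF_in − (2.97) = 14.300 − 2.970 = 11.33 km³/yr.
τ = M / F = 10.1 / 11.33 = 0.8914 yr.

0.891 yr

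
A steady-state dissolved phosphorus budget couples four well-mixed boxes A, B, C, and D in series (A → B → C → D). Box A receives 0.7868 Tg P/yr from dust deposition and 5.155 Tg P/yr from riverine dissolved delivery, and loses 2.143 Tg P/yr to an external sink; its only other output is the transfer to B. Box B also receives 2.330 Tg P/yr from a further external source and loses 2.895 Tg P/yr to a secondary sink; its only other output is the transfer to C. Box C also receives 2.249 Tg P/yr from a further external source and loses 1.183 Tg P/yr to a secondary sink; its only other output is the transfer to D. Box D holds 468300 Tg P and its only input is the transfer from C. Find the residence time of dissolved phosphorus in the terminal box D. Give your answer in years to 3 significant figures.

109000 yr

Box A: F(A→B) = (0.7868 + 5.155) − 2.143 = 3.7988 Tg P/yr.
Box B: F(B→C) = (3.7988 + 2.330) − 2.895 = 3.2338 Tg P/yr.
Box C: F(C→D) = (3.2338 + 2.249) − 1.183 = 4.2998 Tg P/yr.
Box D throughput = its input = 4.2998 Tg P/yr; τ = 468300 / 4.2998 = 108900 yr.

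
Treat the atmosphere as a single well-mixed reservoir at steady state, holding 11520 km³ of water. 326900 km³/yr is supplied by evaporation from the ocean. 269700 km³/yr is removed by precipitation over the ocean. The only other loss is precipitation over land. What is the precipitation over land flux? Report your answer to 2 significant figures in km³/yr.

57000 km³/yr

At steady state ΣF_in = ΣF_out.
ΣF_in = 326900 km³/yr.
Precipitation over land flux = ΣF_in − (269700) = 326900 − 269700 = 57200 km³/yr.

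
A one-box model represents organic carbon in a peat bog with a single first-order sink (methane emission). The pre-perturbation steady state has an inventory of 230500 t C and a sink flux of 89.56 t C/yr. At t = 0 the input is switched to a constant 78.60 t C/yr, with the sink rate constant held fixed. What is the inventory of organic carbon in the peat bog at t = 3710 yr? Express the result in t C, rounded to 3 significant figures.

The sink rate constant is k = F₀/M₀ = 89.56/230500 = 0.0003885 yr⁻¹.
Solving dM/dt = F₁ − kM with M(0) = M₀ gives M(t) = F₁/k + (M₀ − F₁/k)·e^(−kt).
F₁/k = 78.60/0.0003885 = 202290 t C; kt = 0.0003885 × 3710 = 1.442, e^(−kt) = 0.2366.
M(3710) = 202290 + (230500 − 202290) × 0.2366 = 202290 + 6673 = 208970 t C.

209000 t C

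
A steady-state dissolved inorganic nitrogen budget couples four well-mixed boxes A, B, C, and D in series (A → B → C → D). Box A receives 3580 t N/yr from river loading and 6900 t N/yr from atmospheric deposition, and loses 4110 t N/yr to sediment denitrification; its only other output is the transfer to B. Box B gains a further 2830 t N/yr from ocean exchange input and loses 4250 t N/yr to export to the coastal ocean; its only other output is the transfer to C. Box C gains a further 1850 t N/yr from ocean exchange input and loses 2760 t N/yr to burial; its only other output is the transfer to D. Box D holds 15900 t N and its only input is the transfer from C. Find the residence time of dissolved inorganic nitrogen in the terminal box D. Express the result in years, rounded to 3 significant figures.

3.94 yr

Box A: F(A→B) = (3580 + 6900) − 4110 = 6370.0 t N/yr.
Box B: F(B→C) = (6370.0 + 2830) − 4250 = 4950.0 t N/yr.
Box C: F(C→D) = (4950.0 + 1850) − 2760 = 4040.0 t N/yr.
Box D throughput = its input = 4040.0 t N/yr; τ = 15900 / 4040.0 = 3.936 yr.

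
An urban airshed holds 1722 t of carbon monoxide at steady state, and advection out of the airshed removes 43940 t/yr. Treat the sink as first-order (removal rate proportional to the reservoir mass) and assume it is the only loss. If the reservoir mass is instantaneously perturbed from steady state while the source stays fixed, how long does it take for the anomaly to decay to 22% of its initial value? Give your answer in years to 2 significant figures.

For a linear reservoir the anomaly decays as exp(−t/τ) with τ = M/F = 1722/43940 = 0.03919 yr.
exp(−t/τ) = 0.22 ⇒ t = −τ ln(0.22) = 0.03919 × 1.514 = 0.05934 yr.

0.059 yr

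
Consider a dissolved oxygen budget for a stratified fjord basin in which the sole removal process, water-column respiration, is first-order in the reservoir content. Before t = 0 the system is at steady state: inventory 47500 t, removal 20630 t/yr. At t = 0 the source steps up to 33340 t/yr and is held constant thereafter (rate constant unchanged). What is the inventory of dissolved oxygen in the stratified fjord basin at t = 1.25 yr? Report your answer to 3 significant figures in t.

Residence time τ = M₀/F₀ = 2.302 yr. The eventual steady state is M_∞ = M₀·(F₁/F₀) = 47500 × 33340/20630 = 76764 t.
The anomaly ΔM(t) = M(t) − M_∞ decays as ΔM₀·e^(−t/τ) with ΔM₀ = 47500 − 76764 = −29260 t.
At t = 1.25 yr, e^(−t/τ) = e^(−0.5429) = 0.5811, so ΔM = −17000 t and M = 76764 − 17000 = 59760 t.

59800 t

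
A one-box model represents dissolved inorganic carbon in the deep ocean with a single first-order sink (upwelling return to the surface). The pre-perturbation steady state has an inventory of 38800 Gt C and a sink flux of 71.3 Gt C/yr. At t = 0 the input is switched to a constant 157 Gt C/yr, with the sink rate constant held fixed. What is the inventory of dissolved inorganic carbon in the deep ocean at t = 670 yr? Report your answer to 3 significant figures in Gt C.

71800 Gt C

τ = M₀/F₀ = 38800/71.3 = 544.2 yr; rate constant k = 1/τ.
New steady state M_∞ = F₁/k = F₁·τ = 157 × 544.2 = 85436 Gt C.
M(t) = M_∞ + (M₀ − M_∞)·e^(−t/τ); t/τ = 670/544.2 = 1.231, so e^(−t/τ) = 0.2919.
M(t) = 85436 − 46640 × 0.2919 = 71821 Gt C.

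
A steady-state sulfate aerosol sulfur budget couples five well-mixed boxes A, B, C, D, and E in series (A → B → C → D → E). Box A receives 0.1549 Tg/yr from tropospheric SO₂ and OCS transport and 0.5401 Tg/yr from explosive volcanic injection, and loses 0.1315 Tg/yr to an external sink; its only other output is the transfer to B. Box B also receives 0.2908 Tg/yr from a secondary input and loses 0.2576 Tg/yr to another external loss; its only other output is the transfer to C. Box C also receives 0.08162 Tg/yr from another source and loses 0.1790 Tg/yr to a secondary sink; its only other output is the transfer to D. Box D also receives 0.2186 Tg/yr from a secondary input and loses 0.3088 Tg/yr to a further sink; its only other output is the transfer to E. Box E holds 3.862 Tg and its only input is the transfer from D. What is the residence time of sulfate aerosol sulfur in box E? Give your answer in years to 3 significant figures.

Box A: F(A→B) = (0.1549 + 0.5401) − 0.1315 = 0.56350 Tg/yr.
Box B: F(B→C) = (0.56350 + 0.2908) − 0.2576 = 0.59670 Tg/yr.
Box C: F(C→D) = (0.59670 + 0.08162) − 0.1790 = 0.49932 Tg/yr.
Box D: F(D→E) = (0.49932 + 0.2186) − 0.3088 = 0.40912 Tg/yr.
Box E throughput = its input = 0.40912 Tg/yr; τ = 3.862 / 0.40912 = 9.440 yr.

9.44 yr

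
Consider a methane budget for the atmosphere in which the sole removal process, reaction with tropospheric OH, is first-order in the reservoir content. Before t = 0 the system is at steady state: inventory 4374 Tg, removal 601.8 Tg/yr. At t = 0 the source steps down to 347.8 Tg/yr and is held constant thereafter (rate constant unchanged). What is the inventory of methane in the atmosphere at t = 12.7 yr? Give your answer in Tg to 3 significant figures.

2850 Tg

τ = M₀/F₀ = 4374/601.8 = 7.268 yr; rate constant k = 1/τ.
New steady state M_∞ = F₁/k = F₁·τ = 347.8 × 7.268 = 2527.9 Tg.
M(t) = M_∞ + (M₀ − M_∞)·e^(−t/τ); t/τ = 12.7/7.268 = 1.747, so e^(−t/τ) = 0.1742.
M(t) = 2527.9 + 1846 × 0.1742 = 2849.5 Tg.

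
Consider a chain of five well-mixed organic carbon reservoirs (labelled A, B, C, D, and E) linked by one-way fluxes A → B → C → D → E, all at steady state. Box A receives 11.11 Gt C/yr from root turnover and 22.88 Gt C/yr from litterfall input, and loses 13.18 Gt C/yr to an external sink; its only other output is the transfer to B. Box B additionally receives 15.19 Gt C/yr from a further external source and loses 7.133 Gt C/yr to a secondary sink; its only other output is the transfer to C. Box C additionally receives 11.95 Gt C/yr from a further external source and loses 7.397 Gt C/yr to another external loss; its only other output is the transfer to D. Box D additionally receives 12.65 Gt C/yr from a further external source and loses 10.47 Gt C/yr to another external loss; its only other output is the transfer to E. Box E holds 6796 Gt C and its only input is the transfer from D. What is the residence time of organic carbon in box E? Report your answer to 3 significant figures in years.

Box A: F(A→B) = (11.11 + 22.88) − 13.18 = 20.810 Gt C/yr.
Box B: F(B→C) = (20.810 + 15.19) − 7.133 = 28.867 Gt C/yr.
Box C: F(C→D) = (28.867 + 11.95) − 7.397 = 33.420 Gt C/yr.
Box D: F(D→E) = (33.420 + 12.65) − 10.47 = 35.600 Gt C/yr.
Box E throughput = its input = 35.600 Gt C/yr; τ = 6796 / 35.600 = 190.9 yr.

191 yr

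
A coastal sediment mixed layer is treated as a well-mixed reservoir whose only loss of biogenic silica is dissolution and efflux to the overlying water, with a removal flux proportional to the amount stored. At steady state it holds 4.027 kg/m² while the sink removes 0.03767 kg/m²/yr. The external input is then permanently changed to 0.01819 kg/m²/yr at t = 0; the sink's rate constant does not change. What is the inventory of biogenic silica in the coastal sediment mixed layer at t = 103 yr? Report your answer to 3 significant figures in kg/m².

2.74 kg/m²

τ = M₀/F₀ = 4.027/0.03767 = 106.9 yr; rate constant k = 1/τ.
New steady state M_∞ = F₁/k = F₁·τ = 0.01819 × 106.9 = 1.9445 kg/m².
M(t) = M_∞ + (M₀ − M_∞)·e^(−t/τ); t/τ = 103/106.9 = 0.9635, so e^(−t/τ) = 0.3816.
M(t) = 1.9445 + 2.082 × 0.3816 = 2.7391 kg/m².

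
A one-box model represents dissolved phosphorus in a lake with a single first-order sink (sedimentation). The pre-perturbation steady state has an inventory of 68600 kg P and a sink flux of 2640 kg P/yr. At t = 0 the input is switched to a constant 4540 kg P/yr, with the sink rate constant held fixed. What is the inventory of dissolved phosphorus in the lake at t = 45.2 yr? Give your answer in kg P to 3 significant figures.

The sink rate constant is k = F₀/M₀ = 2640/68600 = 0.03848 yr⁻¹.
Solving dM/dt = F₁ − kM with M(0) = M₀ gives M(t) = F₁/k + (M₀ − F₁/k)·e^(−kt).
F₁/k = 4540/0.03848 = 117970 kg P; kt = 0.03848 × 45.2 = 1.739, e^(−kt) = 0.1756.
M(45.2) = 117970 + (68600 − 117970) × 0.1756 = 117970 − 8670 = 109300 kg P.

109000 kg P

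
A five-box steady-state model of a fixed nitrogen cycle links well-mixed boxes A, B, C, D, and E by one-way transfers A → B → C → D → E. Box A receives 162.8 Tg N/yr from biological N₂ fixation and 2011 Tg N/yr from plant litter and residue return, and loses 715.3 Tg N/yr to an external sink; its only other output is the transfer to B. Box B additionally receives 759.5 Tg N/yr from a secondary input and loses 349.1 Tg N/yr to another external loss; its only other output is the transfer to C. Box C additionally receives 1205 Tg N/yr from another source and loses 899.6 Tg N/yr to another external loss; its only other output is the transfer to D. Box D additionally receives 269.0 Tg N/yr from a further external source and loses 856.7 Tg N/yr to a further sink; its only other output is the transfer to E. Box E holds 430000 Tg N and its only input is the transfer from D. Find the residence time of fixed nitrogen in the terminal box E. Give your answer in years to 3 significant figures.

271 yr

Box A: F(A→B) = (162.8 + 2011) − 715.3 = 1458.5 Tg N/yr.
Box B: F(B→C) = (1458.5 + 759.5) − 349.1 = 1868.9 Tg N/yr.
Box C: F(C→D) = (1868.9 + 1205) − 899.6 = 2174.3 Tg N/yr.
Box D: F(D→E) = (2174.3 + 269.0) − 856.7 = 1586.6 Tg N/yr.
Box E throughput = its input = 1586.6 Tg N/yr; τ = 430000 / 1586.6 = 271.0 yr.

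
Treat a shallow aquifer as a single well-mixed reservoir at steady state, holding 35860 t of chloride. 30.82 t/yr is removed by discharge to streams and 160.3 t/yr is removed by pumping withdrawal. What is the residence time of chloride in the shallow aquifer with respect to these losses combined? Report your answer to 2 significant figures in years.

Total removal = 30.82 + 160.3 = 191.12 t/yr.
τ = M / ΣF_out = 35860 / 191.12 = 187.6 yr.

190 yr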